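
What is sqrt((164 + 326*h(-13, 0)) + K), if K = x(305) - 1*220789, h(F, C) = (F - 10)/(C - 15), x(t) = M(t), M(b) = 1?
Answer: I*sqrt(49527930)/15 ≈ 469.17*I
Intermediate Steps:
x(t) = 1
h(F, C) = (-10 + F)/(-15 + C)
K = -220788 (K = 1 - 1*220789 = 1 - 220789 = -220788)
sqrt((164 + 326*h(-13, 0)) + K) = sqrt((164 + 326*((-10 - 13)/(-15 + 0))) - 220788) = sqrt((164 + 326*(-23/(-15))) - 220788) = sqrt((164 + 326*(-1/15*(-23))) - 220788) = sqrt((164 + 326*(23/15)) - 220788) = sqrt((164 + 7498/15) - 220788) = sqrt(9958/15 - 220788) = sqrt(-3301862/15) = I*sqrt(49527930)/15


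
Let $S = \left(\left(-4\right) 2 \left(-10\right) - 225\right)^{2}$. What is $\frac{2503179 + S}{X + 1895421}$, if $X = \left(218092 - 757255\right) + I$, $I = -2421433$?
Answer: $- \frac{2524204}{1065175} \approx -2.3698$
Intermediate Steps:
$S = 21025$ ($S = \left(\left(-8\right) \left(-10\right) - 225\right)^{2} = \left(80 - 225\right)^{2} = \left(-145\right)^{2} = 21025$)
$X = -2960596$ ($X = \left(218092 - 757255\right) - 2421433 = -539163 - 2421433 = -2960596$)
$\frac{2503179 + S}{X + 1895421} = \frac{2503179 + 21025}{-2960596 + 1895421} = \frac{2524204}{-1065175} = 2524204 \left(- \frac{1}{1065175}\right) = - \frac{2524204}{1065175}$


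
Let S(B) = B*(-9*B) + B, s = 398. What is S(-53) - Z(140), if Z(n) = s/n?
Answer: -1773579/70 ≈ -25337.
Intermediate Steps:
S(B) = B - 9*B² (S(B) = -9*B² + B = B - 9*B²)
Z(n) = 398/n
S(-53) - Z(140) = -53*(1 - 9*(-53)) - 398/140 = -53*(1 + 477) - 398/140 = -53*478 - 1*199/70 = -25334 - 199/70 = -1773579/70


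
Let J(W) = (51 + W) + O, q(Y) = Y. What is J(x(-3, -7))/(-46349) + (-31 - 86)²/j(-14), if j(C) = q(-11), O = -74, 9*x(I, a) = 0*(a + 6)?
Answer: -634471208/509839 ≈ -1244.5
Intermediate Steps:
x(I, a) = 0 (x(I, a) = (0*(a + 6))/9 = (0*(6 + a))/9 = (⅑)*0 = 0)
j(C) = -11
J(W) = -23 + W (J(W) = (51 + W) - 74 = -23 + W)
J(x(-3, -7))/(-46349) + (-31 - 86)²/j(-14) = (-23 + 0)/(-46349) + (-31 - 86)²/(-11) = -23*(-1/46349) + (-117)²*(-1/11) = 23/46349 + 13689*(-1/11) = 23/46349 - 13689/11 = -634471208/509839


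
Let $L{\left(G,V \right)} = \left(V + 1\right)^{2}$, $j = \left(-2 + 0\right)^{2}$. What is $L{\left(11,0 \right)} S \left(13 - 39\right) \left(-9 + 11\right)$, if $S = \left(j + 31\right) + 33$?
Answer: $-3536$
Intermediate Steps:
$j = 4$ ($j = \left(-2\right)^{2} = 4$)
$L{\left(G,V \right)} = \left(1 + V\right)^{2}$
$S = 68$ ($S = \left(4 + 31\right) + 33 = 35 + 33 = 68$)
$L{\left(11,0 \right)} S \left(13 - 39\right) \left(-9 + 11\right) = \left(1 + 0\right)^{2} \cdot 68 \left(13 - 39\right) \left(-9 + 11\right) = 1^{2} \cdot 68 \left(\left(-26\right) 2\right) = 1 \cdot 68 \left(-52\right) = 68 \left(-52\right) = -3536$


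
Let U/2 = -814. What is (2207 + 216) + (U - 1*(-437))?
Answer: 1232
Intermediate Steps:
U = -1628 (U = 2*(-814) = -1628)
(2207 + 216) + (U - 1*(-437)) = (2207 + 216) + (-1628 - 1*(-437)) = 2423 + (-1628 + 437) = 2423 - 1191 = 1232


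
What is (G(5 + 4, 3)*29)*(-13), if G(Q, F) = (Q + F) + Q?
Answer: -7917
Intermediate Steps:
G(Q, F) = F + 2*Q (G(Q, F) = (F + Q) + Q = F + 2*Q)
(G(5 + 4, 3)*29)*(-13) = ((3 + 2*(5 + 4))*29)*(-13) = ((3 + 2*9)*29)*(-13) = ((3 + 18)*29)*(-13) = (21*29)*(-13) = 609*(-13) = -7917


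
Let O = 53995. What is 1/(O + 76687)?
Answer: 1/130682 ≈ 7.6522e-6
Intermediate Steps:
1/(O + 76687) = 1/(53995 + 76687) = 1/130682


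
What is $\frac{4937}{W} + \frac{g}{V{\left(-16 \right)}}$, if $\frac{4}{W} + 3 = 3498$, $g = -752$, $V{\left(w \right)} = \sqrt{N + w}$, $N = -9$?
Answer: $\frac{17254815}{4} + \frac{752 i}{5} \approx 4.3137 \cdot 10^{6} + 150.4 i$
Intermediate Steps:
$V{\left(w \right)} = \sqrt{-9 + w}$
$W = \frac{4}{3495}$ ($W = \frac{4}{-3 + 3498} = \frac{4}{3495} \approx 0.0011445$)
$\frac{4937}{W} + \frac{g}{V{\left(-16 \right)}} = \frac{4937}{\frac{4}{3495}} - \frac{752}{\sqrt{-9 - 16}} = 4937 \cdot \frac{3495}{4} - \frac{752}{\sqrt{-25}} = \frac{17254815}{4} - \frac{752}{5 i} = \frac{17254815}{4} - 752 \left(- \frac{i}{5}\right) = \frac{17254815}{4} + \frac{752 i}{5}$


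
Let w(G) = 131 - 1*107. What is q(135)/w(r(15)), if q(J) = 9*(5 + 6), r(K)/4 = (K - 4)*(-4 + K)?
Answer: 33/8 ≈ 4.1250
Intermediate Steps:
r(K) = 4*(-4 + K)² (r(K) = 4*((K - 4)*(-4 + K)) = 4*((-4 + K)*(-4 + K)) = 4*(-4 + K)²)
q(J) = 99 (q(J) = 9*11 = 99)
w(G) = 24 (w(G) = 131 - 107 = 24)
q(135)/w(r(15)) = 99/24 = 99*(1/24) = 33/8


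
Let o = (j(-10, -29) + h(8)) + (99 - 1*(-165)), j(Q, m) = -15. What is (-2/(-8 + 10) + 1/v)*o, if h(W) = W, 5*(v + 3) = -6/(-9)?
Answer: -14906/43 ≈ -346.65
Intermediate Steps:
v = -43/15 (v = -3 + (-6/(-9))/5 = -3 + (-6*(-⅑))/5 = -3 + (⅕)*(⅔) = -3 + 2/15 = -43/15 ≈ -2.8667)
o = 257 (o = (-15 + 8) + (99 - 1*(-165)) = -7 + (99 + 165) = -7 + 264 = 257)
(-2/(-8 + 10) + 1/v)*o = (-2/(-8 + 10) + 1/(-43/15))*257 = (-2/2 - 15/43)*257 = (-2*½ - 15/43)*257 = (-1 - 15/43)*257 = -58/43*257 = -14906/43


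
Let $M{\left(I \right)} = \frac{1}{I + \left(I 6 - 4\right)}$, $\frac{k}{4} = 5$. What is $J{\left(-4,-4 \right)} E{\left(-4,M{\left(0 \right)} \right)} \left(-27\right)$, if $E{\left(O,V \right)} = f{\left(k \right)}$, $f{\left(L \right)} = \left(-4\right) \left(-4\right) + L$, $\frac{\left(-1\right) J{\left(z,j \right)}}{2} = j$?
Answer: $-7776$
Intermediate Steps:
$k = 20$ ($k = 4 \cdot 5 = 20$)
$J{\left(z,j \right)} = - 2 j$
$M{\left(I \right)} = \frac{1}{-4 + 7 I}$ ($M{\left(I \right)} = \frac{1}{I + \left(6 I - 4\right)} = \frac{1}{I + \left(-4 + 6 I\right)} = \frac{1}{-4 + 7 I}$)
$f{\left(L \right)} = 16 + L$
$E{\left(O,V \right)} = 36$ ($E{\left(O,V \right)} = 16 + 20 = 36$)
$J{\left(-4,-4 \right)} E{\left(-4,M{\left(0 \right)} \right)} \left(-27\right) = \left(-2\right) \left(-4\right) 36 \left(-27\right) = 8 \cdot 36 \left(-27\right) = 288 \left(-27\right) = -7776$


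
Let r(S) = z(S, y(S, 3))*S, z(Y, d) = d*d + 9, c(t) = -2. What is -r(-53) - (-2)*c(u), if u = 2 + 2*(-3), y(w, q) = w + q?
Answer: 132973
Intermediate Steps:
y(w, q) = q + w
u = -4 (u = 2 - 6 = -4)
z(Y, d) = 9 + d² (z(Y, d) = d² + 9 = 9 + d²)
r(S) = S*(9 + (3 + S)²) (r(S) = (9 + (3 + S)²)*S = S*(9 + (3 + S)²))
-r(-53) - (-2)*c(u) = -(-53)*(9 + (3 - 53)²) - (-2)*(-2) = -(-53)*(9 + (-50)²) - 1*4 = -(-53)*(9 + 2500) - 4 = -(-53)*2509 - 4 = -1*(-132977) - 4 = 132977 - 4 = 132973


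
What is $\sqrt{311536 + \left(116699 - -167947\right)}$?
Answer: $\sqrt{596182} \approx 772.13$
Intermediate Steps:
$\sqrt{311536 + \left(116699 - -167947\right)} = \sqrt{311536 + \left(116699 + 167947\right)} = \sqrt{311536 + 284646} = \sqrt{596182}$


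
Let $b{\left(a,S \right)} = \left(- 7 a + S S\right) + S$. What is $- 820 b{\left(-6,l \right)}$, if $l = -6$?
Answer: $-59040$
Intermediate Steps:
$b{\left(a,S \right)} = S + S^{2} - 7 a$ ($b{\left(a,S \right)} = \left(- 7 a + S^{2}\right) + S = \left(S^{2} - 7 a\right) + S = S + S^{2} - 7 a$)
$- 820 b{\left(-6,l \right)} = - 820 \left(-6 + \left(-6\right)^{2} - -42\right) = - 820 \left(-6 + 36 + 42\right) = \left(-820\right) 72 = -59040$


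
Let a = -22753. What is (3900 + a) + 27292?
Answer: 8439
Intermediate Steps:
(3900 + a) + 27292 = (3900 - 22753) + 27292 = -18853 + 27292 = 8439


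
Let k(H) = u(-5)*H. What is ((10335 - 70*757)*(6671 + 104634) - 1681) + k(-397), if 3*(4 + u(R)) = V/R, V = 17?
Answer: -71215716271/15 ≈ -4.7477e+9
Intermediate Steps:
u(R) = -4 + 17/(3*R) (u(R) = -4 + (17/R)/3 = -4 + 17/(3*R))
k(H) = -77*H/15 (k(H) = (-4 + (17/3)/(-5))*H = (-4 + (17/3)*(-1/5))*H = (-4 - 17/15)*H = -77*H/15)
((10335 - 70*757)*(6671 + 104634) - 1681) + k(-397) = ((10335 - 70*757)*(6671 + 104634) - 1681) - 77/15*(-397) = ((10335 - 52990)*111305 - 1681) + 30569/15 = (-42655*111305 - 1681) + 30569/15 = (-4747714775 - 1681) + 30569/15 = -4747716456 + 30569/15 = -71215716271/15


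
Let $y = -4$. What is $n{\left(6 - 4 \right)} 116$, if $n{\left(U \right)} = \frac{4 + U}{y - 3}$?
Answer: $- \frac{696}{7} \approx -99.429$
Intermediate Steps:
$n{\left(U \right)} = - \frac{4}{7} - \frac{U}{7}$ ($n{\left(U \right)} = \frac{4 + U}{-4 - 3} = \frac{4 + U}{-7} = \left(4 + U\right) \left(- \frac{1}{7}\right) = - \frac{4}{7} - \frac{U}{7}$)
$n{\left(6 - 4 \right)} 116 = \left(- \frac{4}{7} - \frac{6 - 4}{7}\right) 116 = \left(- \frac{4}{7} - \frac{2}{7}\right) 116 = \left(- \frac{6}{7}\right) 116 = - \frac{696}{7}$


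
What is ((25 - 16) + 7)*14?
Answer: 224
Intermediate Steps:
((25 - 16) + 7)*14 = (9 + 7)*14 = 16*14 = 224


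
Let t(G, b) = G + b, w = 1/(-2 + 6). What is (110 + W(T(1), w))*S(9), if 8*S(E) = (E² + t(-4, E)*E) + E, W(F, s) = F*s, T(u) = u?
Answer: 59535/32 ≈ 1860.5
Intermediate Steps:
w = ¼ (w = 1/4 = ¼ ≈ 0.25000)
S(E) = E/8 + E²/8 + E*(-4 + E)/8 (S(E) = ((E² + (-4 + E)*E) + E)/8 = ((E² + E*(-4 + E)) + E)/8 = (E + E² + E*(-4 + E))/8 = E/8 + E²/8 + E*(-4 + E)/8)
(110 + W(T(1), w))*S(9) = (110 + 1*(¼))*((⅛)*9*(-3 + 2*9)) = (110 + ¼)*((⅛)*9*(-3 + 18)) = 441*((⅛)*9*15)/4 = (441/4)*(135/8) = 59535/32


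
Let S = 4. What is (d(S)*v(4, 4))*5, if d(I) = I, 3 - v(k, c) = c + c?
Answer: -100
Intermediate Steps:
v(k, c) = 3 - 2*c (v(k, c) = 3 - (c + c) = 3 - 2*c)
(d(S)*v(4, 4))*5 = (4*(3 - 2*4))*5 = (4*(3 - 8))*5 = (4*(-5))*5 = -20*5 = -100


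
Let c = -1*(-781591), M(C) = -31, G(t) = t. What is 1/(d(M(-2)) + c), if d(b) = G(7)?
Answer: 1/781598 ≈ 1.2794e-6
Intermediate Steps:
c = 781591
d(b) = 7
1/(d(M(-2)) + c) = 1/(7 + 781591) = 1/781598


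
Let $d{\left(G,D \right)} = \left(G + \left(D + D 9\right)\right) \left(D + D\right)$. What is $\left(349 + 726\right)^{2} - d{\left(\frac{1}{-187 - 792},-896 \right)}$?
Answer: $- \frac{14587782197}{979} \approx -1.4901 \cdot 10^{7}$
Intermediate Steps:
$d{\left(G,D \right)} = 2 D \left(G + 10 D\right)$ ($d{\left(G,D \right)} = \left(G + \left(D + 9 D\right)\right) 2 D = \left(G + 10 D\right) 2 D = 2 D \left(G + 10 D\right)$)
$\left(349 + 726\right)^{2} - d{\left(\frac{1}{-187 - 792},-896 \right)} = \left(349 + 726\right)^{2} - 2 \left(-896\right) \left(\frac{1}{-187 - 792} + 10 \left(-896\right)\right) = 1075^{2} - 2 \left(-896\right) \left(\frac{1}{-979} - 8960\right) = 1155625 - 2 \left(-896\right) \left(- \frac{1}{979} - 8960\right) = 1155625 - 2 \left(-896\right) \left(- \frac{8771841}{979}\right) = 1155625 - \frac{15719139072}{979} = - \frac{14587782197}{979}$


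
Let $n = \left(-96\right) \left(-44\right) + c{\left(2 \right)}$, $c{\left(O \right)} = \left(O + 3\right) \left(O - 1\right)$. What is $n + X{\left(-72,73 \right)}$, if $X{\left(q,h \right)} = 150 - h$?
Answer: $4306$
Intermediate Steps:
$c{\left(O \right)} = \left(-1 + O\right) \left(3 + O\right)$ ($c{\left(O \right)} = \left(3 + O\right) \left(-1 + O\right) = \left(-1 + O\right) \left(3 + O\right)$)
$n = 4229$ ($n = \left(-96\right) \left(-44\right) + \left(-3 + 2^{2} + 2 \cdot 2\right) = 4224 + \left(-3 + 4 + 4\right) = 4224 + 5 = 4229$)
$n + X{\left(-72,73 \right)} = 4229 + \left(150 - 73\right) = 4229 + 77 = 4306$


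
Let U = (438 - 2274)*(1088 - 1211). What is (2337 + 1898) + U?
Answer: 230063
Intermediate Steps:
U = 225828 (U = -1836*(-123) = 225828)
(2337 + 1898) + U = (2337 + 1898) + 225828 = 4235 + 225828 = 230063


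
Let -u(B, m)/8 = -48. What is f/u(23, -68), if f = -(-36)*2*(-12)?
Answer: -9/4 ≈ -2.2500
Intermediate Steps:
u(B, m) = 384 (u(B, m) = -8*(-48) = 384)
f = -864 (f = -18*(-4)*(-12) = 72*(-12) = -864)
f/u(23, -68) = -864/384 = -864*1/384 = -9/4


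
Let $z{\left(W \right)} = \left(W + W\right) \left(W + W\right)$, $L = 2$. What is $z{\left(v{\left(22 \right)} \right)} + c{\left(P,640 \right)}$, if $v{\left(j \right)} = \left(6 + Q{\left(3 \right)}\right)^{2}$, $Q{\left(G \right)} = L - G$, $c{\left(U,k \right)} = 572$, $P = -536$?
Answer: $3072$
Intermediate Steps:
$Q{\left(G \right)} = 2 - G$
$v{\left(j \right)} = 25$ ($v{\left(j \right)} = \left(6 + \left(2 - 3\right)\right)^{2} = \left(6 - 1\right)^{2} = 5^{2} = 25$)
$z{\left(W \right)} = 4 W^{2}$ ($z{\left(W \right)} = 2 W 2 W = 4 W^{2}$)
$z{\left(v{\left(22 \right)} \right)} + c{\left(P,640 \right)} = 4 \cdot 25^{2} + 572 = 4 \cdot 625 + 572 = 2500 + 572 = 3072$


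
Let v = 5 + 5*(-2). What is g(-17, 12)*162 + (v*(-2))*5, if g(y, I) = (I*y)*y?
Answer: 561866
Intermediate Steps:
g(y, I) = I*y**2
v = -5 (v = 5 - 10 = -5)
g(-17, 12)*162 + (v*(-2))*5 = (12*(-17)**2)*162 - 5*(-2)*5 = (12*289)*162 + 10*5 = 3468*162 + 50 = 561816 + 50 = 561866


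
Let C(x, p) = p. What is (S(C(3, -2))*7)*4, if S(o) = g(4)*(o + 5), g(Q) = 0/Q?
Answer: 0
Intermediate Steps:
g(Q) = 0
S(o) = 0 (S(o) = 0*(o + 5) = 0*(5 + o) = 0)
(S(C(3, -2))*7)*4 = (0*7)*4 = 0*4 = 0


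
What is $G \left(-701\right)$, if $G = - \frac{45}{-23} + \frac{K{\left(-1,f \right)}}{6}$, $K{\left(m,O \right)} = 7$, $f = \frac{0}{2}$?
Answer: $- \frac{302131}{138} \approx -2189.4$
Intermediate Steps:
$f = 0$ ($f = 0 \cdot \frac{1}{2} = 0$)
$G = \frac{431}{138}$ ($G = - \frac{45}{-23} + \frac{7}{6} = \left(-45\right) \left(- \frac{1}{23}\right) + 7 \cdot \frac{1}{6} = \frac{45}{23} + \frac{7}{6} = \frac{431}{138} \approx 3.1232$)
$G \left(-701\right) = \frac{431}{138} \left(-701\right) = - \frac{302131}{138}$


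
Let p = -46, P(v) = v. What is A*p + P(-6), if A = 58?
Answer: -2674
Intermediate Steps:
A*p + P(-6) = 58*(-46) - 6 = -2668 - 6 = -2674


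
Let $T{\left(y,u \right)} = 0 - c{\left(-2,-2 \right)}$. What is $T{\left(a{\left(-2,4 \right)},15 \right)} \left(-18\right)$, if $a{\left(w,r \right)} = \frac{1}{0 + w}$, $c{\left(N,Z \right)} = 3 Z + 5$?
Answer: $-18$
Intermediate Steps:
$c{\left(N,Z \right)} = 5 + 3 Z$
$a{\left(w,r \right)} = \frac{1}{w}$
$T{\left(y,u \right)} = 1$ ($T{\left(y,u \right)} = 0 - \left(5 + 3 \left(-2\right)\right) = 0 - \left(5 - 6\right) = 0 - -1 = 0 + 1 = 1$)
$T{\left(a{\left(-2,4 \right)},15 \right)} \left(-18\right) = 1 \left(-18\right) = -18$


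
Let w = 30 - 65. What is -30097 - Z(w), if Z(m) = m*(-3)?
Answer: -30202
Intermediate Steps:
w = -35
Z(m) = -3*m
-30097 - Z(w) = -30097 - (-3)*(-35) = -30097 - 1*105 = -30097 - 105 = -30202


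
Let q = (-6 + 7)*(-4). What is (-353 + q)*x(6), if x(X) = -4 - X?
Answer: 3570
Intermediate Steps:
q = -4 (q = 1*(-4) = -4)
(-353 + q)*x(6) = (-353 - 4)*(-4 - 1*6) = -357*(-4 - 6) = -357*(-10) = 3570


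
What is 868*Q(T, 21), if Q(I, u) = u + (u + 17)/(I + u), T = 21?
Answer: 57040/3 ≈ 19013.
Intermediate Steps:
Q(I, u) = u + (17 + u)/(I + u)
868*Q(T, 21) = 868*((17 + 21 + 21² + 21*21)/(21 + 21)) = 868*((17 + 21 + 441 + 441)/42) = 868*((1/42)*920) = 868*(460/21) = 57040/3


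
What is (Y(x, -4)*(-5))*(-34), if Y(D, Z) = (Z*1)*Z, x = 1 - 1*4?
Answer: 2720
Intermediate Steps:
x = -3 (x = 1 - 4 = -3)
Y(D, Z) = Z² (Y(D, Z) = Z*Z = Z²)
(Y(x, -4)*(-5))*(-34) = ((-4)²*(-5))*(-34) = (16*(-5))*(-34) = -80*(-34) = 2720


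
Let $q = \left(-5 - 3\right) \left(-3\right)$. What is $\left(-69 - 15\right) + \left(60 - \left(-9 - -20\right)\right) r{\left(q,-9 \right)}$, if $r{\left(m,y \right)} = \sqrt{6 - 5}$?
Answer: $-35$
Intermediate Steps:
$q = 24$ ($q = \left(-8\right) \left(-3\right) = 24$)
$r{\left(m,y \right)} = 1$ ($r{\left(m,y \right)} = \sqrt{1} = 1$)
$\left(-69 - 15\right) + \left(60 - \left(-9 - -20\right)\right) r{\left(q,-9 \right)} = \left(-69 - 15\right) + \left(60 - \left(-9 - -20\right)\right) 1 = -84 + \left(60 - \left(-9 + 20\right)\right) 1 = -84 + \left(60 - 11\right) 1 = -84 + 49 \cdot 1 = -84 + 49 = -35$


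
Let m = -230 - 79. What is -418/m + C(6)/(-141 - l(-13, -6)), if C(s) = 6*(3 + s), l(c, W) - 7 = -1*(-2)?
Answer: 7669/7725 ≈ 0.99275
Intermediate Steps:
l(c, W) = 9 (l(c, W) = 7 - 1*(-2) = 7 + 2 = 9)
C(s) = 18 + 6*s
m = -309
-418/m + C(6)/(-141 - l(-13, -6)) = -418/(-309) + (18 + 6*6)/(-141 - 1*9) = -418*(-1/309) + (18 + 36)/(-141 - 9) = 418/309 + 54/(-150) = 418/309 + 54*(-1/150) = 418/309 - 9/25 = 7669/7725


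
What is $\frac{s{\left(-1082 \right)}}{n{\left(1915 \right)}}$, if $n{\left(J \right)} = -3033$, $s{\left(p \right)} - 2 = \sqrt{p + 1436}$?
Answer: $- \frac{2}{3033} - \frac{\sqrt{354}}{3033} \approx -0.0068628$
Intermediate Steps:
$s{\left(p \right)} = 2 + \sqrt{1436 + p}$ ($s{\left(p \right)} = 2 + \sqrt{p + 1436} = 2 + \sqrt{1436 + p}$)
$\frac{s{\left(-1082 \right)}}{n{\left(1915 \right)}} = \frac{2 + \sqrt{1436 - 1082}}{-3033} = \left(2 + \sqrt{354}\right) \left(- \frac{1}{3033}\right) = - \frac{2}{3033} - \frac{\sqrt{354}}{3033}$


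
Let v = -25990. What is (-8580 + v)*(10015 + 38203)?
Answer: -1666896260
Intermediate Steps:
(-8580 + v)*(10015 + 38203) = (-8580 - 25990)*(10015 + 38203) = -34570*48218 = -1666896260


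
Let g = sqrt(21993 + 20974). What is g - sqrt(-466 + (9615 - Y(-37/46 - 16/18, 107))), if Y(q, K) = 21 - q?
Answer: sqrt(42967) - sqrt(173801386)/138 ≈ 111.75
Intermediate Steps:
g = sqrt(42967) ≈ 207.28
g - sqrt(-466 + (9615 - Y(-37/46 - 16/18, 107))) = sqrt(42967) - sqrt(-466 + (9615 - (21 - (-37/46 - 16/18)))) = sqrt(42967) - sqrt(-466 + (9615 - (21 - (-37*1/46 - 16*1/18)))) = sqrt(42967) - sqrt(-466 + (9615 - (21 - (-37/46 - 8/9)))) = sqrt(42967) - sqrt(-466 + (9615 - (21 - 1*(-701/414)))) = sqrt(42967) - sqrt(-466 + (9615 - (21 + 701/414))) = sqrt(42967) - sqrt(-466 + (9615 - 1*9395/414)) = sqrt(42967) - sqrt(-466 + (9615 - 9395/414)) = sqrt(42967) - sqrt(-466 + 3971215/414) = sqrt(42967) - sqrt(3778291/414) = sqrt(42967) - sqrt(173801386)/138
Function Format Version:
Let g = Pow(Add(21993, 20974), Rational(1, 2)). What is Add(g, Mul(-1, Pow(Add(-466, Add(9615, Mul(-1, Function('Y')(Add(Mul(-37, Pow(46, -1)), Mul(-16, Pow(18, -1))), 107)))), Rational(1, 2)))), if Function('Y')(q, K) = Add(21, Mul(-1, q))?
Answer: Add(Pow(42967, Rational(1, 2)), Mul(Rational(-1, 138), Pow(173801386, Rational(1, 2)))) ≈ 111.75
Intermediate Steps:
g = Pow(42967, Rational(1, 2)) ≈ 207.28
Add(g, Mul(-1, Pow(Add(-466, Add(9615, Mul(-1, Function('Y')(Add(Mul(-37, Pow(46, -1)), Mul(-16, Pow(18, -1))), 107)))), Rational(1, 2)))) = Add(Pow(42967, Rational(1, 2)), Mul(-1, Pow(Add(-466, Add(9615, Mul(-1, Add(21, Mul(-1, Add(Mul(-37, Pow(46, -1)), Mul(-16, Pow(18, -1)))))))), Rational(1, 2)))) = Add(Pow(42967, Rational(1, 2)), Mul(-1, Pow(Add(-466, Add(9615, Mul(-1, Add(21, Mul(-1, Add(Mul(-37, Rational(1, 46)), Mul(-16, Rational(1, 18)))))))), Rational(1, 2)))) = Add(Pow(42967, Rational(1, 2)), Mul(-1, Pow(Add(-466, Add(9615, Mul(-1, Add(21, Mul(-1, Add(Rational(-37, 46), Rational(-8, 9))))))), Rational(1, 2)))) = Add(Pow(42967, Rational(1, 2)), Mul(-1, Pow(Add(-466, Add(9615, Mul(-1, Add(21, Mul(-1, Rational(-701, 414)))))), Rational(1, 2)))) = Add(Pow(42967, Rational(1, 2)), Mul(-1, Pow(Add(-466, Add(9615, Mul(-1, Add(21, Rational(701, 414))))), Rational(1, 2)))) = Add(Pow(42967, Rational(1, 2)), Mul(-1, Pow(Add(-466, Add(9615, Mul(-1, Rational(9395, 414)))), Rational(1, 2)))) = Add(Pow(42967, Rational(1, 2)), Mul(-1, Pow(Add(-466, Add(9615, Rational(-9395, 414))), Rational(1, 2)))) = Add(Pow(42967, Rational(1, 2)), Mul(-1, Pow(Add(-466, Rational(3971215, 414)), Rational(1, 2)))) = Add(Pow(42967, Rational(1, 2)), Mul(-1, Pow(Rational(3778291, 414), Rational(1, 2)))) = Add(Pow(42967, Rational(1, 2)), Mul(-1, Mul(Rational(1, 138), Pow(173801386, Rational(1, 2))))) = Add(Pow(42967, Rational(1, 2)), Mul(Rational(-1, 138), Pow(173801386, Rational(1, 2))))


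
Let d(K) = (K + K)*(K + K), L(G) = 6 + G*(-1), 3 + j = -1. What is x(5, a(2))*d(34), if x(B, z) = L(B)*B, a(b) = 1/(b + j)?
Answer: 23120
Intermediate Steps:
j = -4 (j = -3 - 1 = -4)
L(G) = 6 - G
a(b) = 1/(-4 + b) (a(b) = 1/(b - 4) = 1/(-4 + b))
x(B, z) = B*(6 - B) (x(B, z) = (6 - B)*B = B*(6 - B))
d(K) = 4*K² (d(K) = (2*K)*(2*K) = 4*K²)
x(5, a(2))*d(34) = (5*(6 - 1*5))*(4*34²) = (5*(6 - 5))*(4*1156) = (5*1)*4624 = 5*4624 = 23120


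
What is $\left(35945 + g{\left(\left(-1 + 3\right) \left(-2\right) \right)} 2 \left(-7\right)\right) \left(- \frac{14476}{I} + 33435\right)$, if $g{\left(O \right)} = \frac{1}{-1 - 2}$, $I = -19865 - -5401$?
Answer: $\frac{13039437940571}{10848} \approx 1.202 \cdot 10^{9}$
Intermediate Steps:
$I = -14464$ ($I = -19865 + 5401 = -14464$)
$g{\left(O \right)} = - \frac{1}{3}$ ($g{\left(O \right)} = \frac{1}{-3} = - \frac{1}{3}$)
$\left(35945 + g{\left(\left(-1 + 3\right) \left(-2\right) \right)} 2 \left(-7\right)\right) \left(- \frac{14476}{I} + 33435\right) = \left(35945 + \left(- \frac{1}{3}\right) 2 \left(-7\right)\right) \left(- \frac{14476}{-14464} + 33435\right) = \left(35945 - - \frac{14}{3}\right) \left(\left(-14476\right) \left(- \frac{1}{14464}\right) + 33435\right) = \left(35945 + \frac{14}{3}\right) \left(\frac{3619}{3616} + 33435\right) = \frac{107849}{3} \cdot \frac{120904579}{3616} = \frac{13039437940571}{10848}$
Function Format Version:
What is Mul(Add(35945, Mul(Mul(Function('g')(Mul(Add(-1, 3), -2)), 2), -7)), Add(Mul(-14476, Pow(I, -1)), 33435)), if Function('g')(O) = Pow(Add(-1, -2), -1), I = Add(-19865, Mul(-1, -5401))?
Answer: Rational(13039437940571, 10848) ≈ 1.2020e+9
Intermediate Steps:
I = -14464 (I = Add(-19865, 5401) = -14464)
Function('g')(O) = Rational(-1, 3) (Function('g')(O) = Pow(-3, -1) = Rational(-1, 3))
Mul(Add(35945, Mul(Mul(Function('g')(Mul(Add(-1, 3), -2)), 2), -7)), Add(Mul(-14476, Pow(I, -1)), 33435)) = Mul(Add(35945, Mul(Mul(Rational(-1, 3), 2), -7)), Add(Mul(-14476, Pow(-14464, -1)), 33435)) = Mul(Add(35945, Mul(Rational(-2, 3), -7)), Add(Mul(-14476, Rational(-1, 14464)), 33435)) = Mul(Add(35945, Rational(14, 3)), Add(Rational(3619, 3616), 33435)) = Mul(Rational(107849, 3), Rational(120904579, 3616)) = Rational(13039437940571, 10848)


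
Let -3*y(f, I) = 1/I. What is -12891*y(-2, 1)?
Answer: 4297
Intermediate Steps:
y(f, I) = -1/(3*I)
-12891*y(-2, 1) = -(-4297)/1 = -(-4297) = -12891*(-⅓) = 4297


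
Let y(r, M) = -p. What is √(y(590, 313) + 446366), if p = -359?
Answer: 5*√17869 ≈ 668.38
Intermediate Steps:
y(r, M) = 359 (y(r, M) = -1*(-359) = 359)
√(y(590, 313) + 446366) = √(359 + 446366) = √446725 = 5*√17869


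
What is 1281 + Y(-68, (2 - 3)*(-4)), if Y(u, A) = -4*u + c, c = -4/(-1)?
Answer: 1557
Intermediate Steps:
c = 4 (c = -4*(-1) = 4)
Y(u, A) = 4 - 4*u (Y(u, A) = -4*u + 4 = 4 - 4*u)
1281 + Y(-68, (2 - 3)*(-4)) = 1281 + (4 - 4*(-68)) = 1281 + (4 + 272) = 1281 + 276 = 1557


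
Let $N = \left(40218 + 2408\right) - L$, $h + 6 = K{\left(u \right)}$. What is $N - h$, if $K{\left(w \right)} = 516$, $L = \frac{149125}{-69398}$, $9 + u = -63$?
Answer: $\frac{2922915293}{69398} \approx 42118.0$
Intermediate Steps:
$u = -72$ ($u = -9 - 63 = -72$)
$L = - \frac{149125}{69398}$ ($L = 149125 \left(- \frac{1}{69398}\right) = - \frac{149125}{69398} \approx -2.1488$)
$h = 510$ ($h = -6 + 516 = 510$)
$N = \frac{2958308273}{69398}$ ($N = \left(40218 + 2408\right) - - \frac{149125}{69398} = 42626 + \frac{149125}{69398} = \frac{2958308273}{69398} \approx 42628.0$)
$N - h = \frac{2958308273}{69398} - 510 = \frac{2922915293}{69398}$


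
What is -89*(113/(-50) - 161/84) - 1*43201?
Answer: -12848783/300 ≈ -42829.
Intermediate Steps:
-89*(113/(-50) - 161/84) - 1*43201 = -89*(113*(-1/50) - 161*1/84) - 43201 = -89*(-113/50 - 23/12) - 43201 = -89*(-1253/300) - 43201 = 111517/300 - 43201 = -12848783/300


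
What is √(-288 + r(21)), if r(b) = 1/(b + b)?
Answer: I*√507990/42 ≈ 16.97*I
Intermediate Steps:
r(b) = 1/(2*b)
√(-288 + r(21)) = √(-288 + (½)/21) = √(-288 + (½)*(1/21)) = √(-288 + 1/42) = √(-12095/42) = I*√507990/42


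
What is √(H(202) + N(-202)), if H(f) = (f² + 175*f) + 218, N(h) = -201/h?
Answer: √3116323690/202 ≈ 276.36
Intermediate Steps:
H(f) = 218 + f² + 175*f
√(H(202) + N(-202)) = √((218 + 202² + 175*202) - 201/(-202)) = √((218 + 40804 + 35350) - 201*(-1/202)) = √(76372 + 201/202) = √(15427345/202) = √3116323690/202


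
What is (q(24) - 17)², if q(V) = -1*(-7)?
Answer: 100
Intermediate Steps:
q(V) = 7
(q(24) - 17)² = (7 - 17)² = (-10)² = 100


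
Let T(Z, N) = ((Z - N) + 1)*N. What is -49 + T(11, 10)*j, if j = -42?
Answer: -889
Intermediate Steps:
T(Z, N) = N*(1 + Z - N) (T(Z, N) = (1 + Z - N)*N = N*(1 + Z - N))
-49 + T(11, 10)*j = -49 + (10*(1 + 11 - 1*10))*(-42) = -49 + (10*(1 + 11 - 10))*(-42) = -49 + (10*2)*(-42) = -49 + 20*(-42) = -49 - 840 = -889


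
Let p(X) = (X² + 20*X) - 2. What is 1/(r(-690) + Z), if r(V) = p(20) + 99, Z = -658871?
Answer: -1/657974 ≈ -1.5198e-6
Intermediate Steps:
p(X) = -2 + X² + 20*X
r(V) = 897 (r(V) = (-2 + 20² + 20*20) + 99 = (-2 + 400 + 400) + 99 = 798 + 99 = 897)
1/(r(-690) + Z) = 1/(897 - 658871) = 1/(-657974) = -1/657974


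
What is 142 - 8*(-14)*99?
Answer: 11230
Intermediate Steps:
142 - 8*(-14)*99 = 142 + 112*99 = 142 + 11088 = 11230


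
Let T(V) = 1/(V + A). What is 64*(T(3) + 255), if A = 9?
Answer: 48976/3 ≈ 16325.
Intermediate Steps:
T(V) = 1/(9 + V) (T(V) = 1/(V + 9) = 1/(9 + V))
64*(T(3) + 255) = 64*(1/(9 + 3) + 255) = 64*(1/12 + 255) = 64*(3061/12) = 48976/3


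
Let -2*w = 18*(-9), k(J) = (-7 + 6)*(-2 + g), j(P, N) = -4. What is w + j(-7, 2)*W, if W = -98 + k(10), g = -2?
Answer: 457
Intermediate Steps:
k(J) = 4 (k(J) = (-7 + 6)*(-2 - 2) = -1*(-4) = 4)
w = 81 (w = -9*(-9) = -½*(-162) = 81)
W = -94 (W = -98 + 4 = -94)
w + j(-7, 2)*W = 81 - 4*(-94) = 81 + 376 = 457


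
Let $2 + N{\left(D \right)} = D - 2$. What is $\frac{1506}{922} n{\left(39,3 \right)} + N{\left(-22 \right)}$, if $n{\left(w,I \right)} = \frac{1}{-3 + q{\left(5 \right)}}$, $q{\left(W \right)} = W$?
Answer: $- \frac{23219}{922} \approx -25.183$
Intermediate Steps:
$N{\left(D \right)} = -4 + D$ ($N{\left(D \right)} = -2 + \left(D - 2\right) = -2 + \left(-2 + D\right) = -4 + D$)
$n{\left(w,I \right)} = \frac{1}{2}$ ($n{\left(w,I \right)} = \frac{1}{-3 + 5} = \frac{1}{2}$)
$\frac{1506}{922} n{\left(39,3 \right)} + N{\left(-22 \right)} = \frac{1506}{922} \cdot \frac{1}{2} - 26 = 1506 \cdot \frac{1}{922} \cdot \frac{1}{2} - 26 = \frac{753}{461} \cdot \frac{1}{2} - 26 = \frac{753}{922} - 26 = - \frac{23219}{922}$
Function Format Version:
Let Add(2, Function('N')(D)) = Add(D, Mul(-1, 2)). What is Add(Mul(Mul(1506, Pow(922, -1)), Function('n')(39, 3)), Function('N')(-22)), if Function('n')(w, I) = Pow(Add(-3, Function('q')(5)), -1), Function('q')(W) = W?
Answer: Rational(-23219, 922) ≈ -25.183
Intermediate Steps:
Function('N')(D) = Add(-4, D) (Function('N')(D) = Add(-2, Add(D, Mul(-1, 2))) = Add(-2, Add(D, -2)) = Add(-2, Add(-2, D)) = Add(-4, D))
Function('n')(w, I) = Rational(1, 2) (Function('n')(w, I) = Pow(Add(-3, 5), -1) = Pow(2, -1) = Rational(1, 2))
Add(Mul(Mul(1506, Pow(922, -1)), Function('n')(39, 3)), Function('N')(-22)) = Add(Mul(Mul(1506, Pow(922, -1)), Rational(1, 2)), Add(-4, -22)) = Add(Mul(Mul(1506, Rational(1, 922)), Rational(1, 2)), -26) = Add(Mul(Rational(753, 461), Rational(1, 2)), -26) = Add(Rational(753, 922), -26) = Rational(-23219, 922)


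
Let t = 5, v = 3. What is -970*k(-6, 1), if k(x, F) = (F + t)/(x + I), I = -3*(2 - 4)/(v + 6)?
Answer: 4365/4 ≈ 1091.3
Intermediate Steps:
I = 2/3 (I = -3*(2 - 4)/(3 + 6) = -(-6)/9 = -3*(-2/9) = 2/3 ≈ 0.66667)
k(x, F) = (5 + F)/(2/3 + x) (k(x, F) = (F + 5)/(x + 2/3) = (5 + F)/(2/3 + x))
-970*k(-6, 1) = -2910*(5 + 1)/(2 + 3*(-6)) = -2910*6/(2 - 18) = -2910*6/(-16) = -2910*(-1)*6/16 = -970*(-9/8) = 4365/4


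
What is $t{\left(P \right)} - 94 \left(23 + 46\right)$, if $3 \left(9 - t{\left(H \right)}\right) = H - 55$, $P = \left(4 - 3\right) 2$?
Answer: $- \frac{19378}{3} \approx -6459.3$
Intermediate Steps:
$P = 2$ ($P = 1 \cdot 2 = 2$)
$t{\left(H \right)} = \frac{82}{3} - \frac{H}{3}$ ($t{\left(H \right)} = 9 - \frac{H - 55}{3} = 9 - \frac{-55 + H}{3} = 9 - \left(- \frac{55}{3} + \frac{H}{3}\right) = \frac{82}{3} - \frac{H}{3}$)
$t{\left(P \right)} - 94 \left(23 + 46\right) = \left(\frac{82}{3} - \frac{2}{3}\right) - 94 \left(23 + 46\right) = \left(\frac{82}{3} - \frac{2}{3}\right) - 6486 = \frac{80}{3} - 6486 = - \frac{19378}{3}$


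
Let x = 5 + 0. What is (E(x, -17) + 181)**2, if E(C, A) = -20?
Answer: 25921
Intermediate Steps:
x = 5
(E(x, -17) + 181)**2 = (-20 + 181)**2 = 161**2 = 25921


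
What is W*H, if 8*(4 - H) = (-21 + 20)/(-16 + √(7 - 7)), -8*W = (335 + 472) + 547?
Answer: -345947/512 ≈ -675.68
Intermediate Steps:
W = -677/4 (W = -((335 + 472) + 547)/8 = -(807 + 547)/8 = -⅛*1354 = -677/4 ≈ -169.25)
H = 511/128 (H = 4 - (-21 + 20)/(8*(-16 + √(7 - 7))) = 4 - (-1)/(8*(-16 + √0)) = 4 - (-1)/(8*(-16 + 0)) = 4 - (-1)/(8*(-16)) = 4 - (-1)*(-1)/(8*16) = 4 - ⅛*1/16 = 4 - 1/128 = 511/128 ≈ 3.9922)
W*H = -677/4*511/128 = -345947/512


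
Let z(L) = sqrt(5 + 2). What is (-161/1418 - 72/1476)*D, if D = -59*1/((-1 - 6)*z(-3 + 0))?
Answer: -556783*sqrt(7)/2848762 ≈ -0.51711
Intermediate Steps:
z(L) = sqrt(7)
D = 59*sqrt(7)/49 (D = -59*sqrt(7)/(7*(-1 - 6)) = -59*(-sqrt(7)/49) = -(-59)*sqrt(7)/49 = 59*sqrt(7)/49 ≈ 3.1857)
(-161/1418 - 72/1476)*D = (-161/1418 - 72/1476)*(59*sqrt(7)/49) = (-161*1/1418 - 72*1/1476)*(59*sqrt(7)/49) = (-161/1418 - 2/41)*(59*sqrt(7)/49) = -556783*sqrt(7)/2848762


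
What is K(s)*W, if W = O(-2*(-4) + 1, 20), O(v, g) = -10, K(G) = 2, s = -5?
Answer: -20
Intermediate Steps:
W = -10
K(s)*W = 2*(-10) = -20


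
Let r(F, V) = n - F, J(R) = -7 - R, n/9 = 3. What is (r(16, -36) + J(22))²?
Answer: 324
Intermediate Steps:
n = 27 (n = 9*3 = 27)
r(F, V) = 27 - F
(r(16, -36) + J(22))² = ((27 - 1*16) + (-7 - 1*22))² = ((27 - 16) + (-7 - 22))² = (11 - 29)² = (-18)² = 324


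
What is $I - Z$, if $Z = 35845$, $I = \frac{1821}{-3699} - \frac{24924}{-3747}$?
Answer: $- \frac{55192423744}{1540017} \approx -35839.0$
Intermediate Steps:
$I = \frac{9485621}{1540017}$ ($I = 1821 \left(- \frac{1}{3699}\right) - - \frac{8308}{1249} = - \frac{607}{1233} + \frac{8308}{1249} = \frac{9485621}{1540017} \approx 6.1594$)
$I - Z = \frac{9485621}{1540017} - 35845 = - \frac{55192423744}{1540017}$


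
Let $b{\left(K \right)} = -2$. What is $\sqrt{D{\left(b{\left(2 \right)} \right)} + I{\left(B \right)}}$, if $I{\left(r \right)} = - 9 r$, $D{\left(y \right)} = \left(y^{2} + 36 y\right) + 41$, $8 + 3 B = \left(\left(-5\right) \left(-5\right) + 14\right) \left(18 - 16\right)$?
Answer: $i \sqrt{237} \approx 15.395 i$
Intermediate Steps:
$B = \frac{70}{3}$ ($B = - \frac{8}{3} + \frac{\left(\left(-5\right) \left(-5\right) + 14\right) \left(18 - 16\right)}{3} = - \frac{8}{3} + \frac{\left(25 + 14\right) 2}{3} = - \frac{8}{3} + \frac{39 \cdot 2}{3} = - \frac{8}{3} + \frac{1}{3} \cdot 78 = - \frac{8}{3} + 26 = \frac{70}{3} \approx 23.333$)
$D{\left(y \right)} = 41 + y^{2} + 36 y$
$\sqrt{D{\left(b{\left(2 \right)} \right)} + I{\left(B \right)}} = \sqrt{\left(41 + \left(-2\right)^{2} + 36 \left(-2\right)\right) - 210} = \sqrt{\left(41 + 4 - 72\right) - 210} = \sqrt{-27 - 210} = \sqrt{-237} = i \sqrt{237}$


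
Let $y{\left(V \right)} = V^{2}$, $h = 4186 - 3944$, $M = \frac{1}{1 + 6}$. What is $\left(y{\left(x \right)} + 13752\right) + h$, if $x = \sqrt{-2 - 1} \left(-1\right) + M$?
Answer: $\frac{685560}{49} - \frac{2 i \sqrt{3}}{7} \approx 13991.0 - 0.49487 i$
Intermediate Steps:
$M = \frac{1}{7} \approx 0.14286$
$h = 242$ ($h = 4186 - 3944 = 242$)
$x = \frac{1}{7} - i \sqrt{3}$ ($x = \sqrt{-2 - 1} \left(-1\right) + \frac{1}{7} = \sqrt{-3} \left(-1\right) + \frac{1}{7} = i \sqrt{3} \left(-1\right) + \frac{1}{7} = - i \sqrt{3} + \frac{1}{7} = \frac{1}{7} - i \sqrt{3} \approx 0.14286 - 1.732 i$)
$\left(y{\left(x \right)} + 13752\right) + h = \left(\left(\frac{1}{7} - i \sqrt{3}\right)^{2} + 13752\right) + 242 = \left(13752 + \left(\frac{1}{7} - i \sqrt{3}\right)^{2}\right) + 242 = 13994 + \left(\frac{1}{7} - i \sqrt{3}\right)^{2}$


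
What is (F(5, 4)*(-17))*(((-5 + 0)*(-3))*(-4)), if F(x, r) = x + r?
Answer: 9180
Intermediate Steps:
F(x, r) = r + x
(F(5, 4)*(-17))*(((-5 + 0)*(-3))*(-4)) = ((4 + 5)*(-17))*(((-5 + 0)*(-3))*(-4)) = (9*(-17))*(-5*(-3)*(-4)) = -2295*(-4) = -153*(-60) = 9180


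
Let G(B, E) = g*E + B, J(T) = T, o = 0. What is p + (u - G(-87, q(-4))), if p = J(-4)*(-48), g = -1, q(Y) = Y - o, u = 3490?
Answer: 3765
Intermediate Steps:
q(Y) = Y (q(Y) = Y - 1*0 = Y + 0 = Y)
G(B, E) = B - E (G(B, E) = -E + B = B - E)
p = 192 (p = -4*(-48) = 192)
p + (u - G(-87, q(-4))) = 192 + (3490 - (-87 - 1*(-4))) = 192 + (3490 - (-87 + 4)) = 192 + (3490 - 1*(-83)) = 192 + (3490 + 83) = 192 + 3573 = 3765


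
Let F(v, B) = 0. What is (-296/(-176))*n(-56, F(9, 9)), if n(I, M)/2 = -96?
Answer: -3552/11 ≈ -322.91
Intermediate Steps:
n(I, M) = -192 (n(I, M) = 2*(-96) = -192)
(-296/(-176))*n(-56, F(9, 9)) = -296/(-176)*(-192) = -296*(-1/176)*(-192) = (37/22)*(-192) = -3552/11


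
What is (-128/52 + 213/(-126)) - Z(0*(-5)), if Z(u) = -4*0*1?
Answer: -2267/546 ≈ -4.1520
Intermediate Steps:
Z(u) = 0 (Z(u) = 0*1 = 0)
(-128/52 + 213/(-126)) - Z(0*(-5)) = (-128/52 + 213/(-126)) - 1*0 = (-128*1/52 + 213*(-1/126)) + 0 = (-32/13 - 71/42) + 0 = -2267/546 + 0 = -2267/546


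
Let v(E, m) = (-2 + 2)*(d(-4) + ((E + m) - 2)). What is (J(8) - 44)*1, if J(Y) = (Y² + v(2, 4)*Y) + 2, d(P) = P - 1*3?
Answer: 22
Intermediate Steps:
d(P) = -3 + P (d(P) = P - 3 = -3 + P)
v(E, m) = 0 (v(E, m) = (-2 + 2)*((-3 - 4) + ((E + m) - 2)) = 0*(-7 + (-2 + E + m)) = 0*(-9 + E + m) = 0)
J(Y) = 2 + Y² (J(Y) = (Y² + 0*Y) + 2 = (Y² + 0) + 2 = Y² + 2 = 2 + Y²)
(J(8) - 44)*1 = ((2 + 8²) - 44)*1 = ((2 + 64) - 44)*1 = (66 - 44)*1 = 22*1 = 22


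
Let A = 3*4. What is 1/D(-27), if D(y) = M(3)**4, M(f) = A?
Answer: 1/20736 ≈ 4.8225e-5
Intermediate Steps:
A = 12
M(f) = 12
D(y) = 20736 (D(y) = 12**4 = 20736)
1/D(-27) = 1/20736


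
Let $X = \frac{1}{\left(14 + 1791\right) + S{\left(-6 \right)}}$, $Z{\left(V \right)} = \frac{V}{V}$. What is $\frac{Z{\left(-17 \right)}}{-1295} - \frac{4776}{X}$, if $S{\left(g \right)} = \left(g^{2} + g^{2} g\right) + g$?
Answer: $- \frac{10013385481}{1295} \approx -7.7323 \cdot 10^{6}$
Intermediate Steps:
$S{\left(g \right)} = g + g^{2} + g^{3}$ ($S{\left(g \right)} = \left(g^{2} + g^{3}\right) + g = g + g^{2} + g^{3}$)
$Z{\left(V \right)} = 1$
$X = \frac{1}{1619}$ ($X = \frac{1}{\left(14 + 1791\right) - 6 \left(1 - 6 + \left(-6\right)^{2}\right)} = \frac{1}{1805 - 6 \left(1 - 6 + 36\right)} = \frac{1}{1805 - 186} = \frac{1}{1619} \approx 0.00061767$)
$\frac{Z{\left(-17 \right)}}{-1295} - \frac{4776}{X} = 1 \frac{1}{-1295} - 4776 \frac{1}{\frac{1}{1619}} = 1 \left(- \frac{1}{1295}\right) - 7732344 = - \frac{1}{1295} - 7732344 = - \frac{10013385481}{1295}$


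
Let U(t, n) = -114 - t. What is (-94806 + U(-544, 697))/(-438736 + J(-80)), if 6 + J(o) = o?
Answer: 47188/219411 ≈ 0.21507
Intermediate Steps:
J(o) = -6 + o
(-94806 + U(-544, 697))/(-438736 + J(-80)) = (-94806 + (-114 - 1*(-544)))/(-438736 + (-6 - 80)) = (-94806 + (-114 + 544))/(-438736 - 86) = (-94806 + 430)/(-438822) = -94376*(-1/438822) = 47188/219411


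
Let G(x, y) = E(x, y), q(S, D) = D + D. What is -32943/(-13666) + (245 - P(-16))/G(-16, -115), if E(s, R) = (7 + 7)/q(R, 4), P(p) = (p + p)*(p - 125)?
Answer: -233020687/95662 ≈ -2435.9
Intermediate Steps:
q(S, D) = 2*D
P(p) = 2*p*(-125 + p) (P(p) = (2*p)*(-125 + p) = 2*p*(-125 + p))
E(s, R) = 7/4 (E(s, R) = (7 + 7)/((2*4)) = 14/8 = 14*(⅛) = 7/4)
G(x, y) = 7/4
-32943/(-13666) + (245 - P(-16))/G(-16, -115) = -32943/(-13666) + (245 - 2*(-16)*(-125 - 16))/(7/4) = -32943*(-1/13666) + (245 - 2*(-16)*(-141))*(4/7) = 32943/13666 + (245 - 1*4512)*(4/7) = 32943/13666 + (245 - 4512)*(4/7) = 32943/13666 - 4267*4/7 = 32943/13666 - 17068/7 = -233020687/95662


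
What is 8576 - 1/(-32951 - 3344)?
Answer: 311265921/36295 ≈ 8576.0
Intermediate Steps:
8576 - 1/(-32951 - 3344) = 8576 - 1/(-36295) = 8576 - 1*(-1/36295) = 8576 + 1/36295 = 311265921/36295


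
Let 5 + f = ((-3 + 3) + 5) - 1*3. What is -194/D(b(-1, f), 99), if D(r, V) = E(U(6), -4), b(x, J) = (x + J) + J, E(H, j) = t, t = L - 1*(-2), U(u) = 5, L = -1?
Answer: -194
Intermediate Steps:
f = -3 (f = -5 + (((-3 + 3) + 5) - 1*3) = -5 + ((0 + 5) - 3) = -5 + (5 - 3) = -5 + 2 = -3)
t = 1 (t = -1 - 1*(-2) = -1 + 2 = 1)
E(H, j) = 1
b(x, J) = x + 2*J (b(x, J) = (J + x) + J = x + 2*J)
D(r, V) = 1
-194/D(b(-1, f), 99) = -194/1 = -194*1 = -194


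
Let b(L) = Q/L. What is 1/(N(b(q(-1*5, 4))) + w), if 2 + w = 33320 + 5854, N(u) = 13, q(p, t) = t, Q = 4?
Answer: 1/39185 ≈ 2.5520e-5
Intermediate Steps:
b(L) = 4/L
w = 39172 (w = -2 + (33320 + 5854) = -2 + 39174 = 39172)
1/(N(b(q(-1*5, 4))) + w) = 1/(13 + 39172) = 1/39185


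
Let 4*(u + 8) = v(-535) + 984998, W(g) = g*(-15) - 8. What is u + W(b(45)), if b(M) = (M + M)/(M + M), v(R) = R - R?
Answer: 492437/2 ≈ 2.4622e+5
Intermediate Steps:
v(R) = 0
b(M) = 1 (b(M) = (2*M)/((2*M)) = (2*M)*(1/(2*M)) = 1)
W(g) = -8 - 15*g (W(g) = -15*g - 8 = -8 - 15*g)
u = 492483/2 (u = -8 + (0 + 984998)/4 = -8 + (¼)*984998 = -8 + 492499/2 = 492483/2 ≈ 2.4624e+5)
u + W(b(45)) = 492483/2 + (-8 - 15*1) = 492483/2 + (-8 - 15) = 492483/2 - 23 = 492437/2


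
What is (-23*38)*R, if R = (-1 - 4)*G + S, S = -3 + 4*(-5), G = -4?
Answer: 2622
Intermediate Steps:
S = -23 (S = -3 - 20 = -23)
R = -3 (R = (-1 - 4)*(-4) - 23 = -5*(-4) - 23 = 20 - 23 = -3)
(-23*38)*R = -23*38*(-3) = -874*(-3) = 2622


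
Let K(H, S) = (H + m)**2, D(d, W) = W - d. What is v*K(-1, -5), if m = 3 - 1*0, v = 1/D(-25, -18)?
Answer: 4/7 ≈ 0.57143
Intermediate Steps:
v = 1/7 (v = 1/(-18 - 1*(-25)) = 1/(-18 + 25) = 1/7 ≈ 0.14286)
m = 3 (m = 3 + 0 = 3)
K(H, S) = (3 + H)**2 (K(H, S) = (H + 3)**2 = (3 + H)**2)
v*K(-1, -5) = (3 - 1)**2/7 = (1/7)*2**2 = (1/7)*4 = 4/7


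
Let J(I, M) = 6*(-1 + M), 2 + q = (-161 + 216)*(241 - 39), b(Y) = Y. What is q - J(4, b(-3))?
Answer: 11132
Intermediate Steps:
q = 11108 (q = -2 + (-161 + 216)*(241 - 39) = -2 + 55*202 = -2 + 11110 = 11108)
J(I, M) = -6 + 6*M
q - J(4, b(-3)) = 11108 - (-6 + 6*(-3)) = 11108 - (-6 - 18) = 11108 - 1*(-24) = 11108 + 24 = 11132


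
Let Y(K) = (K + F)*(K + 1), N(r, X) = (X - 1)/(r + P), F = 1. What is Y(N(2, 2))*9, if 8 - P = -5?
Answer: 256/25 ≈ 10.240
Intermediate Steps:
P = 13 (P = 8 - 1*(-5) = 8 + 5 = 13)
N(r, X) = (-1 + X)/(13 + r) (N(r, X) = (X - 1)/(r + 13) = (-1 + X)/(13 + r))
Y(K) = (1 + K)² (Y(K) = (K + 1)*(K + 1) = (1 + K)*(1 + K) = (1 + K)²)
Y(N(2, 2))*9 = (1 + ((-1 + 2)/(13 + 2))² + 2*((-1 + 2)/(13 + 2)))*9 = (1 + (1/15)² + 2*(1/15))*9 = (1 + 1/225 + 2/15)*9 = (256/225)*9 = 256/25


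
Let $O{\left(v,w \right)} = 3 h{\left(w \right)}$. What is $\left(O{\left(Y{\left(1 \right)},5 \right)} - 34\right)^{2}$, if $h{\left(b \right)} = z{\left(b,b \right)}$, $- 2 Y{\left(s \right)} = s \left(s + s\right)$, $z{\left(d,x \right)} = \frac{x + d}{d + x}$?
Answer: $961$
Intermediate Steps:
$z{\left(d,x \right)} = 1$ ($z{\left(d,x \right)} = \frac{d + x}{d + x} = 1$)
$Y{\left(s \right)} = - s^{2}$ ($Y{\left(s \right)} = - \frac{s \left(s + s\right)}{2} = - \frac{s 2 s}{2} = - \frac{2 s^{2}}{2} = - s^{2}$)
$h{\left(b \right)} = 1$
$O{\left(v,w \right)} = 3$ ($O{\left(v,w \right)} = 3 \cdot 1 = 3$)
$\left(O{\left(Y{\left(1 \right)},5 \right)} - 34\right)^{2} = \left(3 - 34\right)^{2} = \left(-31\right)^{2} = 961$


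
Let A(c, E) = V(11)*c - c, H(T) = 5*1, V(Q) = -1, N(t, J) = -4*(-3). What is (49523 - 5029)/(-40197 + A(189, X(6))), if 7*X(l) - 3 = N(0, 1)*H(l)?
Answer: -44494/40575 ≈ -1.0966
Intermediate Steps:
N(t, J) = 12
H(T) = 5
X(l) = 9 (X(l) = 3/7 + (12*5)/7 = 3/7 + (⅐)*60 = 3/7 + 60/7 = 9)
A(c, E) = -2*c (A(c, E) = -c - c = -2*c)
(49523 - 5029)/(-40197 + A(189, X(6))) = (49523 - 5029)/(-40197 - 2*189) = 44494/(-40197 - 378) = 44494/(-40575) = 44494*(-1/40575) = -44494/40575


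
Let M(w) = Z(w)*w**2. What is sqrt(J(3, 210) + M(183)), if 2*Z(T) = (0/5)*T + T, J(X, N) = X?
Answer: sqrt(12256986)/2 ≈ 1750.5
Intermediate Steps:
Z(T) = T/2 (Z(T) = ((0/5)*T + T)/2 = ((0*(1/5))*T + T)/2 = (0*T + T)/2 = (0 + T)/2 = T/2)
M(w) = w**3/2 (M(w) = (w/2)*w**2 = w**3/2)
sqrt(J(3, 210) + M(183)) = sqrt(3 + (1/2)*183**3) = sqrt(3 + (1/2)*6128487) = sqrt(3 + 6128487/2) = sqrt(6128493/2) = sqrt(12256986)/2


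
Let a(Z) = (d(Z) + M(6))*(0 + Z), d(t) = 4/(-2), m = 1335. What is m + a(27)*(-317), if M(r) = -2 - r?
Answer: 86925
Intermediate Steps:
d(t) = -2 (d(t) = 4*(-½) = -2)
a(Z) = -10*Z (a(Z) = (-2 + (-2 - 1*6))*(0 + Z) = (-2 + (-2 - 6))*Z = (-2 - 8)*Z = -10*Z)
m + a(27)*(-317) = 1335 - 10*27*(-317) = 1335 - 270*(-317) = 1335 + 85590 = 86925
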